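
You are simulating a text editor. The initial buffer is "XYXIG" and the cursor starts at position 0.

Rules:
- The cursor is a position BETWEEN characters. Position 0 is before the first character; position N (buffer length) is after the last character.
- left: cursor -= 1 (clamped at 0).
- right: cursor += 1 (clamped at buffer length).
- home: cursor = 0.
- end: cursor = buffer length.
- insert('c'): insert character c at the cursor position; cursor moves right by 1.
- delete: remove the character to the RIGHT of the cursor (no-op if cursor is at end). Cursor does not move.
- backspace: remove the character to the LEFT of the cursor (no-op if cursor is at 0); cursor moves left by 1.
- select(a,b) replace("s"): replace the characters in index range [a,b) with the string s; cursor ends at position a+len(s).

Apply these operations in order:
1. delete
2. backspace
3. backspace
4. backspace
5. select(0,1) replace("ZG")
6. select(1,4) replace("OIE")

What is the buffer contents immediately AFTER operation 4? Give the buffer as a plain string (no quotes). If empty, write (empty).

After op 1 (delete): buf='YXIG' cursor=0
After op 2 (backspace): buf='YXIG' cursor=0
After op 3 (backspace): buf='YXIG' cursor=0
After op 4 (backspace): buf='YXIG' cursor=0

Answer: YXIG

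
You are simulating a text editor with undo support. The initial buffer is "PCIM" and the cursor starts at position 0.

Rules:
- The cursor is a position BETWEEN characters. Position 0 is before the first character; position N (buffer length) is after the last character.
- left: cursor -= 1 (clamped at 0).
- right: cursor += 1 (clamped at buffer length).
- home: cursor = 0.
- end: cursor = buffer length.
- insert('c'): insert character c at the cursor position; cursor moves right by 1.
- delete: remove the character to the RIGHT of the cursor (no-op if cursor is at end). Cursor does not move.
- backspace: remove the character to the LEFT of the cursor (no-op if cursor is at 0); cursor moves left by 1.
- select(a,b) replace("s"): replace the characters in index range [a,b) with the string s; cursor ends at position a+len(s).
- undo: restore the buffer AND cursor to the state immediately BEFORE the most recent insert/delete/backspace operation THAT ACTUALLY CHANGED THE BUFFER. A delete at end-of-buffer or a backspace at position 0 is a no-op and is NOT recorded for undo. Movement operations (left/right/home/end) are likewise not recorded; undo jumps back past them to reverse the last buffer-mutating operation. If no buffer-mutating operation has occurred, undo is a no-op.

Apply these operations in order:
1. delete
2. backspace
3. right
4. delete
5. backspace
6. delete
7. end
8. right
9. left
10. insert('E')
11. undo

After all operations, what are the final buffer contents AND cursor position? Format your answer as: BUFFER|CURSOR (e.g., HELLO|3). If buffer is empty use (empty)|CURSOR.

After op 1 (delete): buf='CIM' cursor=0
After op 2 (backspace): buf='CIM' cursor=0
After op 3 (right): buf='CIM' cursor=1
After op 4 (delete): buf='CM' cursor=1
After op 5 (backspace): buf='M' cursor=0
After op 6 (delete): buf='(empty)' cursor=0
After op 7 (end): buf='(empty)' cursor=0
After op 8 (right): buf='(empty)' cursor=0
After op 9 (left): buf='(empty)' cursor=0
After op 10 (insert('E')): buf='E' cursor=1
After op 11 (undo): buf='(empty)' cursor=0

Answer: (empty)|0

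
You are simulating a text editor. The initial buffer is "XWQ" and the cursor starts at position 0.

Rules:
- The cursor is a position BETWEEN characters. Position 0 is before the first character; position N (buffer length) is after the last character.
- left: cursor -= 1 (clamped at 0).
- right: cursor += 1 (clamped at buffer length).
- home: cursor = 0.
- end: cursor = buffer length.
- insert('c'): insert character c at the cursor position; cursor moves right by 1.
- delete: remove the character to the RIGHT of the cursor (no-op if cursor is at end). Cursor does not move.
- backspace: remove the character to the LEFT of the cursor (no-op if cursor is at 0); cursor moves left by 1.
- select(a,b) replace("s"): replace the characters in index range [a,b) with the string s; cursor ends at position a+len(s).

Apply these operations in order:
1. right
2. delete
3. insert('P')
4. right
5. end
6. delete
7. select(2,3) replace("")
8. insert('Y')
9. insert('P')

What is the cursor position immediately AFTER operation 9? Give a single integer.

Answer: 4

Derivation:
After op 1 (right): buf='XWQ' cursor=1
After op 2 (delete): buf='XQ' cursor=1
After op 3 (insert('P')): buf='XPQ' cursor=2
After op 4 (right): buf='XPQ' cursor=3
After op 5 (end): buf='XPQ' cursor=3
After op 6 (delete): buf='XPQ' cursor=3
After op 7 (select(2,3) replace("")): buf='XP' cursor=2
After op 8 (insert('Y')): buf='XPY' cursor=3
After op 9 (insert('P')): buf='XPYP' cursor=4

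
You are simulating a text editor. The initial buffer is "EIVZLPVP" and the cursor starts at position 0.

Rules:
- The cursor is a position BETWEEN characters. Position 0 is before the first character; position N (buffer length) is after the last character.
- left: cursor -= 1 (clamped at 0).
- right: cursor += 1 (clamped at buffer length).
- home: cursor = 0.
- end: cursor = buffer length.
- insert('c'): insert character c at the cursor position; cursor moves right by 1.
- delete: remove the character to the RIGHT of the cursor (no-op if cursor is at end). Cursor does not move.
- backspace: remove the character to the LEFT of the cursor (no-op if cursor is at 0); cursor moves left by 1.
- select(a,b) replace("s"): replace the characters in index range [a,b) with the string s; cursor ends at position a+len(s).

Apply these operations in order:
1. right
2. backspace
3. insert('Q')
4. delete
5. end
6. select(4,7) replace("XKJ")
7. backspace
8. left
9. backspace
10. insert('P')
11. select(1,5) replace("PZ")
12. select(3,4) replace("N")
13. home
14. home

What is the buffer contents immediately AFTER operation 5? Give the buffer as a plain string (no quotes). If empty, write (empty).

After op 1 (right): buf='EIVZLPVP' cursor=1
After op 2 (backspace): buf='IVZLPVP' cursor=0
After op 3 (insert('Q')): buf='QIVZLPVP' cursor=1
After op 4 (delete): buf='QVZLPVP' cursor=1
After op 5 (end): buf='QVZLPVP' cursor=7

Answer: QVZLPVP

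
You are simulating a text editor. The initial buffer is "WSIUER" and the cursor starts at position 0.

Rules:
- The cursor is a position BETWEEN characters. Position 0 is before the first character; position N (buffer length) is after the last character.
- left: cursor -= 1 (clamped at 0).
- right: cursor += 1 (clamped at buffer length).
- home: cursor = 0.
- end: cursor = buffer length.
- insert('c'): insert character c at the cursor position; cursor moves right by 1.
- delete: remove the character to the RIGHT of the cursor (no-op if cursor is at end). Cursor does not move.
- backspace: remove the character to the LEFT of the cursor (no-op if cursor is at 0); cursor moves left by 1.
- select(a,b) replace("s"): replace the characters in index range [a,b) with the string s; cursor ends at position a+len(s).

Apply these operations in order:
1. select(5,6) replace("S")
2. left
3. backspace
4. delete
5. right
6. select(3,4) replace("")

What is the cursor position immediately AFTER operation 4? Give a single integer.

After op 1 (select(5,6) replace("S")): buf='WSIUES' cursor=6
After op 2 (left): buf='WSIUES' cursor=5
After op 3 (backspace): buf='WSIUS' cursor=4
After op 4 (delete): buf='WSIU' cursor=4

Answer: 4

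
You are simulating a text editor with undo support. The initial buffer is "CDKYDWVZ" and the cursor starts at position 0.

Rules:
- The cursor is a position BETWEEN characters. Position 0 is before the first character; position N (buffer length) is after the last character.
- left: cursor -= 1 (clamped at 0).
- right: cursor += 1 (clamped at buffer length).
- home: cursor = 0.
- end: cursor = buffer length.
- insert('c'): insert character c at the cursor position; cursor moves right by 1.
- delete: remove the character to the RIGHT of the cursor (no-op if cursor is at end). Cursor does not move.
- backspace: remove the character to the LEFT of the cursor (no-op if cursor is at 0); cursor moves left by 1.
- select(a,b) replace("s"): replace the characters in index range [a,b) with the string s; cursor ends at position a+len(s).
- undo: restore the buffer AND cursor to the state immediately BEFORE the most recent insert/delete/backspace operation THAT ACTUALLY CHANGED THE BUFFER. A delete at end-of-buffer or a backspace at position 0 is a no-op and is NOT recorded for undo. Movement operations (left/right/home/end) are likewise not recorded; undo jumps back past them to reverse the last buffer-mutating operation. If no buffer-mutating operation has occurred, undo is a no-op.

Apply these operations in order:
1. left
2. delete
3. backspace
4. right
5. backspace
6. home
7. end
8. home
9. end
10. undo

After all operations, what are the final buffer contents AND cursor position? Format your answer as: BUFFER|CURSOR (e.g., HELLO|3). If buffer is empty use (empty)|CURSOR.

After op 1 (left): buf='CDKYDWVZ' cursor=0
After op 2 (delete): buf='DKYDWVZ' cursor=0
After op 3 (backspace): buf='DKYDWVZ' cursor=0
After op 4 (right): buf='DKYDWVZ' cursor=1
After op 5 (backspace): buf='KYDWVZ' cursor=0
After op 6 (home): buf='KYDWVZ' cursor=0
After op 7 (end): buf='KYDWVZ' cursor=6
After op 8 (home): buf='KYDWVZ' cursor=0
After op 9 (end): buf='KYDWVZ' cursor=6
After op 10 (undo): buf='DKYDWVZ' cursor=1

Answer: DKYDWVZ|1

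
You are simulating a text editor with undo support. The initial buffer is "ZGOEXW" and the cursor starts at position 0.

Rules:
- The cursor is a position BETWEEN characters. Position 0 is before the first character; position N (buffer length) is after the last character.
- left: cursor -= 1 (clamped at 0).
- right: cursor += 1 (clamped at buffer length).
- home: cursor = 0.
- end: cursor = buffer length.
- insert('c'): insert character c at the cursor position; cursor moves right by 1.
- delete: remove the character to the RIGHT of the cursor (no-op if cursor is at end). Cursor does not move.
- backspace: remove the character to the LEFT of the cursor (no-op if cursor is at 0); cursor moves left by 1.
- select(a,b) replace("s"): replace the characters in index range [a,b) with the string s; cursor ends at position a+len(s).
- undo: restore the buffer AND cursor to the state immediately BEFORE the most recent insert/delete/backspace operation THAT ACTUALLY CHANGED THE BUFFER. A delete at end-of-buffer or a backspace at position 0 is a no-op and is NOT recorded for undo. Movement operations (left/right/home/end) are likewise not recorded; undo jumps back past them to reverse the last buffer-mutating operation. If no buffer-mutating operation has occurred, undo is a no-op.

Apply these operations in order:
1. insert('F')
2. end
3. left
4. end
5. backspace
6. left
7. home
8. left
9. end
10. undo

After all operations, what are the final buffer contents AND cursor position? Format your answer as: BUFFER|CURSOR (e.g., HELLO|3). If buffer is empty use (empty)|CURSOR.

After op 1 (insert('F')): buf='FZGOEXW' cursor=1
After op 2 (end): buf='FZGOEXW' cursor=7
After op 3 (left): buf='FZGOEXW' cursor=6
After op 4 (end): buf='FZGOEXW' cursor=7
After op 5 (backspace): buf='FZGOEX' cursor=6
After op 6 (left): buf='FZGOEX' cursor=5
After op 7 (home): buf='FZGOEX' cursor=0
After op 8 (left): buf='FZGOEX' cursor=0
After op 9 (end): buf='FZGOEX' cursor=6
After op 10 (undo): buf='FZGOEXW' cursor=7

Answer: FZGOEXW|7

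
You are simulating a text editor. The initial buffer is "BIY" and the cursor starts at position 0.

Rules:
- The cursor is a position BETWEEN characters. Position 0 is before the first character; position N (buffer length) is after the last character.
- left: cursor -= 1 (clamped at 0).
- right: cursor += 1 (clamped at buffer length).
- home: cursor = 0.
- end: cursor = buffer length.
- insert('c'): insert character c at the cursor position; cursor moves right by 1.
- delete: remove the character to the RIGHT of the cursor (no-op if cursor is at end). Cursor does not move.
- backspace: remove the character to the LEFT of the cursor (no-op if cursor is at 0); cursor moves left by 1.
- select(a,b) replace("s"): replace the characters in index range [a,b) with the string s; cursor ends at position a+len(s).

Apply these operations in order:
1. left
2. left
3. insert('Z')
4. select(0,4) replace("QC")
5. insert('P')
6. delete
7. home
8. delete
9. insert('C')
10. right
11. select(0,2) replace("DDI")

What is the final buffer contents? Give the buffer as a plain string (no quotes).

After op 1 (left): buf='BIY' cursor=0
After op 2 (left): buf='BIY' cursor=0
After op 3 (insert('Z')): buf='ZBIY' cursor=1
After op 4 (select(0,4) replace("QC")): buf='QC' cursor=2
After op 5 (insert('P')): buf='QCP' cursor=3
After op 6 (delete): buf='QCP' cursor=3
After op 7 (home): buf='QCP' cursor=0
After op 8 (delete): buf='CP' cursor=0
After op 9 (insert('C')): buf='CCP' cursor=1
After op 10 (right): buf='CCP' cursor=2
After op 11 (select(0,2) replace("DDI")): buf='DDIP' cursor=3

Answer: DDIP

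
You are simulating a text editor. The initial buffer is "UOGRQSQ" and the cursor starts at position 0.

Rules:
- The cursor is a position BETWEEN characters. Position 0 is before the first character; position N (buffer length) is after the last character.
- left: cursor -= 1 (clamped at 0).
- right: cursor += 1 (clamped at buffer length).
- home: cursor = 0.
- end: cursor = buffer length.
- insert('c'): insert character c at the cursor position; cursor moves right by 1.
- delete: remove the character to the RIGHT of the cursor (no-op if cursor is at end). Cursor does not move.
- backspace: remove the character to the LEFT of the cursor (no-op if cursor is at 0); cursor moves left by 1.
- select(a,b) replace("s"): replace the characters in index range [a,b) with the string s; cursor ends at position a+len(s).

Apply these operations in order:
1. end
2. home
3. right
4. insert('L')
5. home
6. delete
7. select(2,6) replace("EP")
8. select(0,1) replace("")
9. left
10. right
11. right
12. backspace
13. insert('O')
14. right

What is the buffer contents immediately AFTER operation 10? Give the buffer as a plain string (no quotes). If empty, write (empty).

Answer: OEPQ

Derivation:
After op 1 (end): buf='UOGRQSQ' cursor=7
After op 2 (home): buf='UOGRQSQ' cursor=0
After op 3 (right): buf='UOGRQSQ' cursor=1
After op 4 (insert('L')): buf='ULOGRQSQ' cursor=2
After op 5 (home): buf='ULOGRQSQ' cursor=0
After op 6 (delete): buf='LOGRQSQ' cursor=0
After op 7 (select(2,6) replace("EP")): buf='LOEPQ' cursor=4
After op 8 (select(0,1) replace("")): buf='OEPQ' cursor=0
After op 9 (left): buf='OEPQ' cursor=0
After op 10 (right): buf='OEPQ' cursor=1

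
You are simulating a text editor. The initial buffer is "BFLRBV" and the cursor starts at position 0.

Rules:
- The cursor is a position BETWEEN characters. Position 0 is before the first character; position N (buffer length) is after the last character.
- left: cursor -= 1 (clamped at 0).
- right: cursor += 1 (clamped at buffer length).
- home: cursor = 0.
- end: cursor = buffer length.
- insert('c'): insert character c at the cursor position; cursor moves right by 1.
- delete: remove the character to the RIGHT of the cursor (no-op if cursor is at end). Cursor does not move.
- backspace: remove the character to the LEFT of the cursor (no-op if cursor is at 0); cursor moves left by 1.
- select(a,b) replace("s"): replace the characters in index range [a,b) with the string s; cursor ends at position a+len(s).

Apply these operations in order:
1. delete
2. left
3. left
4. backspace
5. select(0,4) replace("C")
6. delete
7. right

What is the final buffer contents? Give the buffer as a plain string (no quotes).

Answer: C

Derivation:
After op 1 (delete): buf='FLRBV' cursor=0
After op 2 (left): buf='FLRBV' cursor=0
After op 3 (left): buf='FLRBV' cursor=0
After op 4 (backspace): buf='FLRBV' cursor=0
After op 5 (select(0,4) replace("C")): buf='CV' cursor=1
After op 6 (delete): buf='C' cursor=1
After op 7 (right): buf='C' cursor=1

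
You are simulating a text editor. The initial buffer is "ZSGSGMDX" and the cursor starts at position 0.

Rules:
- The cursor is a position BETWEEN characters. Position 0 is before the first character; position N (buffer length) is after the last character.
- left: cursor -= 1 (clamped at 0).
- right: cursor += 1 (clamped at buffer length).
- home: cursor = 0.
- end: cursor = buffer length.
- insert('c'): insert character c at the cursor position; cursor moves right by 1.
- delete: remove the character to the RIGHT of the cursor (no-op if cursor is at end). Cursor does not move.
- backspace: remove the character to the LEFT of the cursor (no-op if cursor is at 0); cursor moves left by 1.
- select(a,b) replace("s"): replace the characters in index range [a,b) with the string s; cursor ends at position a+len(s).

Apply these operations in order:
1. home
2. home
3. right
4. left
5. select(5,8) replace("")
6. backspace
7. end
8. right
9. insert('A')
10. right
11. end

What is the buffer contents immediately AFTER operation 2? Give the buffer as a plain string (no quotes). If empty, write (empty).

After op 1 (home): buf='ZSGSGMDX' cursor=0
After op 2 (home): buf='ZSGSGMDX' cursor=0

Answer: ZSGSGMDX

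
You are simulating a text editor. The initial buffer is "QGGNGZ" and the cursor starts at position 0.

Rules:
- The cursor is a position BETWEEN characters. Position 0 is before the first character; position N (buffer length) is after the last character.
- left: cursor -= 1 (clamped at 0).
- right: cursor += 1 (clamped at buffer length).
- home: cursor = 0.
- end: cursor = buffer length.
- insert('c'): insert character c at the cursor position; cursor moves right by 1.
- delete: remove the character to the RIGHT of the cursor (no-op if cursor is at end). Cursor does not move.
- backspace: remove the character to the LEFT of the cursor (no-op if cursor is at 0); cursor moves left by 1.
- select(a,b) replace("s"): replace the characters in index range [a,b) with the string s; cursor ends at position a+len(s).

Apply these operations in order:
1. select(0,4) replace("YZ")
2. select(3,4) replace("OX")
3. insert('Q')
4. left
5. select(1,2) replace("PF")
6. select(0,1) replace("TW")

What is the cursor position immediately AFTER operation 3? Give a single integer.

After op 1 (select(0,4) replace("YZ")): buf='YZGZ' cursor=2
After op 2 (select(3,4) replace("OX")): buf='YZGOX' cursor=5
After op 3 (insert('Q')): buf='YZGOXQ' cursor=6

Answer: 6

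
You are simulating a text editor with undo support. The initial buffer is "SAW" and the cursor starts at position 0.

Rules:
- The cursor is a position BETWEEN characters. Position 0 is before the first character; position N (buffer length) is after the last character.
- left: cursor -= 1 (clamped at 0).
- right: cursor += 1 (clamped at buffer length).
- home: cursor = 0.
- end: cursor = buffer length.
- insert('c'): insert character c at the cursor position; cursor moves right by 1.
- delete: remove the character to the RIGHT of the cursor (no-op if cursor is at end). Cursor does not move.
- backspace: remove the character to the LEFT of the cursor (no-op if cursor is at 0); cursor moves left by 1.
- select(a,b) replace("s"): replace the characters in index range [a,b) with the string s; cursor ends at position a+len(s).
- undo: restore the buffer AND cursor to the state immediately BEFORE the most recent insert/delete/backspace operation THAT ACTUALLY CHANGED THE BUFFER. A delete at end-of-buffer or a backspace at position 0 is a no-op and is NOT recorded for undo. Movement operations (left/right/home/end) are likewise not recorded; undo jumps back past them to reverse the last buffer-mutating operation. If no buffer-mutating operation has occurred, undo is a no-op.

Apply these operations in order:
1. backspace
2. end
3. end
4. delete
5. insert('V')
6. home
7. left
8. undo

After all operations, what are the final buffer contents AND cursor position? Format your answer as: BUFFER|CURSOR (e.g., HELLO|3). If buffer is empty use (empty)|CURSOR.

Answer: SAW|3

Derivation:
After op 1 (backspace): buf='SAW' cursor=0
After op 2 (end): buf='SAW' cursor=3
After op 3 (end): buf='SAW' cursor=3
After op 4 (delete): buf='SAW' cursor=3
After op 5 (insert('V')): buf='SAWV' cursor=4
After op 6 (home): buf='SAWV' cursor=0
After op 7 (left): buf='SAWV' cursor=0
After op 8 (undo): buf='SAW' cursor=3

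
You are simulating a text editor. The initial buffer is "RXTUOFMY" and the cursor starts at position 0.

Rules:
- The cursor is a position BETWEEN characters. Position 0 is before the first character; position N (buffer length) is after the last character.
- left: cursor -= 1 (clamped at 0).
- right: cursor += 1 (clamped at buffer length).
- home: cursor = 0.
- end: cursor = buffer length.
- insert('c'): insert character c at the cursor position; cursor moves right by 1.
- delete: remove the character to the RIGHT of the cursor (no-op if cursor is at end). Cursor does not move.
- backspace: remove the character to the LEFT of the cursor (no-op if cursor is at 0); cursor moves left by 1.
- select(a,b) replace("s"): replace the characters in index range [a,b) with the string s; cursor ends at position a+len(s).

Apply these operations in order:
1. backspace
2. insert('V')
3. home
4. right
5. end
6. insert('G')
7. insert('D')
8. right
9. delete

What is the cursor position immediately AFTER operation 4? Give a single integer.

Answer: 1

Derivation:
After op 1 (backspace): buf='RXTUOFMY' cursor=0
After op 2 (insert('V')): buf='VRXTUOFMY' cursor=1
After op 3 (home): buf='VRXTUOFMY' cursor=0
After op 4 (right): buf='VRXTUOFMY' cursor=1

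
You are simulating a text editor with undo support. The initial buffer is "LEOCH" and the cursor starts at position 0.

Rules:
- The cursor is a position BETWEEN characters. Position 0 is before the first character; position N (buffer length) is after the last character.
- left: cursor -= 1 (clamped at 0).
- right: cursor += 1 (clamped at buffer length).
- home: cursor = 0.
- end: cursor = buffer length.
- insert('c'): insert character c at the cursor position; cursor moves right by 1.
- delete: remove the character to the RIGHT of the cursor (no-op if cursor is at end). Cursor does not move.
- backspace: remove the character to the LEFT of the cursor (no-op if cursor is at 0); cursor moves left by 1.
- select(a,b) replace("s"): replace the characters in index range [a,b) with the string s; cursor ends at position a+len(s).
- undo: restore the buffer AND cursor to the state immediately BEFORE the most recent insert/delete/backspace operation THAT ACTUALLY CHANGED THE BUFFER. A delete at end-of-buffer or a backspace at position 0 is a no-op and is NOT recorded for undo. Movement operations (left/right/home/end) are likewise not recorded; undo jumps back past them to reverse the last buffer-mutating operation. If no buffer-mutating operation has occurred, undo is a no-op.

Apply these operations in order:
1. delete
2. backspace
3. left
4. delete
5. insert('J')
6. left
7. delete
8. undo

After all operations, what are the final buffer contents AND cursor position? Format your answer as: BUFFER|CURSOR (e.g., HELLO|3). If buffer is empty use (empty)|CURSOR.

Answer: JOCH|0

Derivation:
After op 1 (delete): buf='EOCH' cursor=0
After op 2 (backspace): buf='EOCH' cursor=0
After op 3 (left): buf='EOCH' cursor=0
After op 4 (delete): buf='OCH' cursor=0
After op 5 (insert('J')): buf='JOCH' cursor=1
After op 6 (left): buf='JOCH' cursor=0
After op 7 (delete): buf='OCH' cursor=0
After op 8 (undo): buf='JOCH' cursor=0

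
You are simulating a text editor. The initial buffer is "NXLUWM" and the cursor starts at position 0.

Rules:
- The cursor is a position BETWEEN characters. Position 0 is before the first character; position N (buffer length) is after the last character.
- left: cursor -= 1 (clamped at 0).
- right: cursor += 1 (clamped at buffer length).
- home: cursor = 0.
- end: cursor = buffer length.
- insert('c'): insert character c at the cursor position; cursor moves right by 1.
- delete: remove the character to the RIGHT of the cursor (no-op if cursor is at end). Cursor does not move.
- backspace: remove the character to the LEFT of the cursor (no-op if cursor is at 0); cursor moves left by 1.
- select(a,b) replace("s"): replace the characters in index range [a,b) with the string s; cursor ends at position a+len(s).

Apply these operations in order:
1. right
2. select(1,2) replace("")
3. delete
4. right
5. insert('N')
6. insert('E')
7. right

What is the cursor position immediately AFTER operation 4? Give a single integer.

Answer: 2

Derivation:
After op 1 (right): buf='NXLUWM' cursor=1
After op 2 (select(1,2) replace("")): buf='NLUWM' cursor=1
After op 3 (delete): buf='NUWM' cursor=1
After op 4 (right): buf='NUWM' cursor=2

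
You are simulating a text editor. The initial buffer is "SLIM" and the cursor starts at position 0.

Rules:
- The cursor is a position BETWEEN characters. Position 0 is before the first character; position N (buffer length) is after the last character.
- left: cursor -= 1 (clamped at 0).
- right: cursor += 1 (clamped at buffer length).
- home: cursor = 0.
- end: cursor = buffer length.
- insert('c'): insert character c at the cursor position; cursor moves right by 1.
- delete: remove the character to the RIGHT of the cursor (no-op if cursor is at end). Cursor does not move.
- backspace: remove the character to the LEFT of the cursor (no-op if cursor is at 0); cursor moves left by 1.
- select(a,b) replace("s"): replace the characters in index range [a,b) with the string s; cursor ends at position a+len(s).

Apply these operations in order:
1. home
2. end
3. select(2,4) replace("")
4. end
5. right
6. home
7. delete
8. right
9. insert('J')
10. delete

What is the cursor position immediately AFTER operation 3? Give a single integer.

Answer: 2

Derivation:
After op 1 (home): buf='SLIM' cursor=0
After op 2 (end): buf='SLIM' cursor=4
After op 3 (select(2,4) replace("")): buf='SL' cursor=2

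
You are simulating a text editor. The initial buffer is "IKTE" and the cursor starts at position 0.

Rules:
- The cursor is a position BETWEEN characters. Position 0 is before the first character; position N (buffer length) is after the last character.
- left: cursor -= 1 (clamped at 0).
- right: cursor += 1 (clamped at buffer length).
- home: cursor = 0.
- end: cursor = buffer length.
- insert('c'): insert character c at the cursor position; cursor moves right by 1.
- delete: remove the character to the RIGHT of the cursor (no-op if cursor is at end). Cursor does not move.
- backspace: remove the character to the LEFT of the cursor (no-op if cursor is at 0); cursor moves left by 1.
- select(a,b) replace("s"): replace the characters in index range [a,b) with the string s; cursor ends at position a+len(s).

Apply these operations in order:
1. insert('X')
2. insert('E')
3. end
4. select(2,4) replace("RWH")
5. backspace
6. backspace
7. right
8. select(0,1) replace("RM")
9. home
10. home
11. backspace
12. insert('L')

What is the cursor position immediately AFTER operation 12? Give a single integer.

After op 1 (insert('X')): buf='XIKTE' cursor=1
After op 2 (insert('E')): buf='XEIKTE' cursor=2
After op 3 (end): buf='XEIKTE' cursor=6
After op 4 (select(2,4) replace("RWH")): buf='XERWHTE' cursor=5
After op 5 (backspace): buf='XERWTE' cursor=4
After op 6 (backspace): buf='XERTE' cursor=3
After op 7 (right): buf='XERTE' cursor=4
After op 8 (select(0,1) replace("RM")): buf='RMERTE' cursor=2
After op 9 (home): buf='RMERTE' cursor=0
After op 10 (home): buf='RMERTE' cursor=0
After op 11 (backspace): buf='RMERTE' cursor=0
After op 12 (insert('L')): buf='LRMERTE' cursor=1

Answer: 1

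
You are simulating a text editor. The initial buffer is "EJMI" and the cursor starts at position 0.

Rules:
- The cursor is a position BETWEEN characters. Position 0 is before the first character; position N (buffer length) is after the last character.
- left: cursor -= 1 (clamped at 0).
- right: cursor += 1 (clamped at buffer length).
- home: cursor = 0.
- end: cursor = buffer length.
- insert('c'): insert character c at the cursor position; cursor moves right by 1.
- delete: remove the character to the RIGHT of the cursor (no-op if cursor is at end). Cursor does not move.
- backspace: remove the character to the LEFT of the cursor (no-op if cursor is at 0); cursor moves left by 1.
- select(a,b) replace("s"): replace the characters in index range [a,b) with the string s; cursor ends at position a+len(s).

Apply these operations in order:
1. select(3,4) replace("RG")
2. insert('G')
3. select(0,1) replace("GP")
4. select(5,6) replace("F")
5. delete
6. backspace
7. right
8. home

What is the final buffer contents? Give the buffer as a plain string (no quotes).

After op 1 (select(3,4) replace("RG")): buf='EJMRG' cursor=5
After op 2 (insert('G')): buf='EJMRGG' cursor=6
After op 3 (select(0,1) replace("GP")): buf='GPJMRGG' cursor=2
After op 4 (select(5,6) replace("F")): buf='GPJMRFG' cursor=6
After op 5 (delete): buf='GPJMRF' cursor=6
After op 6 (backspace): buf='GPJMR' cursor=5
After op 7 (right): buf='GPJMR' cursor=5
After op 8 (home): buf='GPJMR' cursor=0

Answer: GPJMR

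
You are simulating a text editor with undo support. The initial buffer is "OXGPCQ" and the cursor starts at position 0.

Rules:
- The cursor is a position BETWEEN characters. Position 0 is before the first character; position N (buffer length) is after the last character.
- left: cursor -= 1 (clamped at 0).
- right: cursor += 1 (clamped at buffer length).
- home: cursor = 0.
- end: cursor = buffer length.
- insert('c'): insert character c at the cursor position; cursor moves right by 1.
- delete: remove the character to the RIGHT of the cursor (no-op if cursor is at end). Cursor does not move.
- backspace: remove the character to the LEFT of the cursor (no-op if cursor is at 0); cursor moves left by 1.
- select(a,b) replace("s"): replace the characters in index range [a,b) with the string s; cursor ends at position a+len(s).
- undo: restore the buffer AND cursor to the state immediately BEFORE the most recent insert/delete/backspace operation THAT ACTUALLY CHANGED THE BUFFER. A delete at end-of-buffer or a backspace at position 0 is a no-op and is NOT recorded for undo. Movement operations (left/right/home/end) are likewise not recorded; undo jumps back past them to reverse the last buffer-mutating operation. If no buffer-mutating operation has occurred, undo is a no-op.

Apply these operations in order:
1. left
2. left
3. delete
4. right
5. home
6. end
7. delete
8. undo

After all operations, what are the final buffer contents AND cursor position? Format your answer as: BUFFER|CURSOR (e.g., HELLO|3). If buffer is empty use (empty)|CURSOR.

Answer: OXGPCQ|0

Derivation:
After op 1 (left): buf='OXGPCQ' cursor=0
After op 2 (left): buf='OXGPCQ' cursor=0
After op 3 (delete): buf='XGPCQ' cursor=0
After op 4 (right): buf='XGPCQ' cursor=1
After op 5 (home): buf='XGPCQ' cursor=0
After op 6 (end): buf='XGPCQ' cursor=5
After op 7 (delete): buf='XGPCQ' cursor=5
After op 8 (undo): buf='OXGPCQ' cursor=0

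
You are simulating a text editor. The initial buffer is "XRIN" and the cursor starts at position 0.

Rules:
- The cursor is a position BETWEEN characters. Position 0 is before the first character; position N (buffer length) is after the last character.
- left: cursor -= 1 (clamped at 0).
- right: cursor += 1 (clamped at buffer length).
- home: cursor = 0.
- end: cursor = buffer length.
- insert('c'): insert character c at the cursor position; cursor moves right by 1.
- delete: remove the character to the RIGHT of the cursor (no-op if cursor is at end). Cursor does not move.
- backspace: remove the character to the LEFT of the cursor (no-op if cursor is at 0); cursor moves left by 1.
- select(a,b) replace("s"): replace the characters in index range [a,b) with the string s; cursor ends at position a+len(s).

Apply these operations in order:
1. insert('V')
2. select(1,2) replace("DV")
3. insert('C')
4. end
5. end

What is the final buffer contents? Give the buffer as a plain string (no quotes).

Answer: VDVCRIN

Derivation:
After op 1 (insert('V')): buf='VXRIN' cursor=1
After op 2 (select(1,2) replace("DV")): buf='VDVRIN' cursor=3
After op 3 (insert('C')): buf='VDVCRIN' cursor=4
After op 4 (end): buf='VDVCRIN' cursor=7
After op 5 (end): buf='VDVCRIN' cursor=7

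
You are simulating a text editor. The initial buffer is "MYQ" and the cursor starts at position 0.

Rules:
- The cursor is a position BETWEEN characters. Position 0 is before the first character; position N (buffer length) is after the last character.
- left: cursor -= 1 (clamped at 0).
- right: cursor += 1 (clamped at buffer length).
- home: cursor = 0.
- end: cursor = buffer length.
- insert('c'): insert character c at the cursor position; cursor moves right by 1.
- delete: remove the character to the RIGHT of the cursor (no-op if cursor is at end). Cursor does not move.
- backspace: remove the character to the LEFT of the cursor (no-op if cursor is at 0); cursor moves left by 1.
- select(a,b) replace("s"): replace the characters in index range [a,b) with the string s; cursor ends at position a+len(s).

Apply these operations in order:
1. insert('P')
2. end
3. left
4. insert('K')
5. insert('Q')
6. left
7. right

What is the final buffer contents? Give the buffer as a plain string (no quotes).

Answer: PMYKQQ

Derivation:
After op 1 (insert('P')): buf='PMYQ' cursor=1
After op 2 (end): buf='PMYQ' cursor=4
After op 3 (left): buf='PMYQ' cursor=3
After op 4 (insert('K')): buf='PMYKQ' cursor=4
After op 5 (insert('Q')): buf='PMYKQQ' cursor=5
After op 6 (left): buf='PMYKQQ' cursor=4
After op 7 (right): buf='PMYKQQ' cursor=5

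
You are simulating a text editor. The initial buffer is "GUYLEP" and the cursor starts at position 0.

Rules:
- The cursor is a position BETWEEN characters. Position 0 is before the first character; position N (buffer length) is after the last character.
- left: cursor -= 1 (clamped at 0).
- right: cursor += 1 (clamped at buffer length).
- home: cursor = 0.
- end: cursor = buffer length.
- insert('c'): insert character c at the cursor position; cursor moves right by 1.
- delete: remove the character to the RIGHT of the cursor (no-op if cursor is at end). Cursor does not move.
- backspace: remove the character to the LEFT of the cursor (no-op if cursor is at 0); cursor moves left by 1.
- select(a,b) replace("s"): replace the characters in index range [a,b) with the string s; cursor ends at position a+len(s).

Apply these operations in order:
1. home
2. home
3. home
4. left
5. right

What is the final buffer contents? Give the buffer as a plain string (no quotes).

Answer: GUYLEP

Derivation:
After op 1 (home): buf='GUYLEP' cursor=0
After op 2 (home): buf='GUYLEP' cursor=0
After op 3 (home): buf='GUYLEP' cursor=0
After op 4 (left): buf='GUYLEP' cursor=0
After op 5 (right): buf='GUYLEP' cursor=1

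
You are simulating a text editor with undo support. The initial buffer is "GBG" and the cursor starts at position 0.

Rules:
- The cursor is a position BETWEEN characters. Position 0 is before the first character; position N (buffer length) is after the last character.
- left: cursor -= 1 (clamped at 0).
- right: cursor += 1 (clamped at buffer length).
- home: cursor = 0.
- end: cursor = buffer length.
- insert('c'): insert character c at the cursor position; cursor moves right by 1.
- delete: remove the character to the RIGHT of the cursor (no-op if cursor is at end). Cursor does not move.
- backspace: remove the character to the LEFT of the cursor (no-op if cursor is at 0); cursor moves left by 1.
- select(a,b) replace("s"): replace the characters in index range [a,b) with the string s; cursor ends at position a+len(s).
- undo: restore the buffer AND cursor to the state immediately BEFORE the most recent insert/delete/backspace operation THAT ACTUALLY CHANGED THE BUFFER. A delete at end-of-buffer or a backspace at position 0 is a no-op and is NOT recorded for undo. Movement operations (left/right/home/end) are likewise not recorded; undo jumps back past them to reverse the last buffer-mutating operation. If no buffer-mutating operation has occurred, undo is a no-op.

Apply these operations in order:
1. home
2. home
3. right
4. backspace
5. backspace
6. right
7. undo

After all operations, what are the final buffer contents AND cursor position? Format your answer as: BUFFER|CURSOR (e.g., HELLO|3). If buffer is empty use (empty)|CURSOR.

After op 1 (home): buf='GBG' cursor=0
After op 2 (home): buf='GBG' cursor=0
After op 3 (right): buf='GBG' cursor=1
After op 4 (backspace): buf='BG' cursor=0
After op 5 (backspace): buf='BG' cursor=0
After op 6 (right): buf='BG' cursor=1
After op 7 (undo): buf='GBG' cursor=1

Answer: GBG|1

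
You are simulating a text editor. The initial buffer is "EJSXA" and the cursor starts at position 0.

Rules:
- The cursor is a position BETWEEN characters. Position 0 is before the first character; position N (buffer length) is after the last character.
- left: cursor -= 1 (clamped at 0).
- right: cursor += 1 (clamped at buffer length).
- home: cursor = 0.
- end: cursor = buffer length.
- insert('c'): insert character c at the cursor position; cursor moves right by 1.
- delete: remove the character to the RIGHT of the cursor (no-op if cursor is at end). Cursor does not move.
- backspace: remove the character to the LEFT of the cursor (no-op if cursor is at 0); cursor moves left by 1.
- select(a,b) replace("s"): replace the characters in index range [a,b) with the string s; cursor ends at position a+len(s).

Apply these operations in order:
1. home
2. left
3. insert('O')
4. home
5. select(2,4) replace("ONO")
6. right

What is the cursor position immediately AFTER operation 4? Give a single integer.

After op 1 (home): buf='EJSXA' cursor=0
After op 2 (left): buf='EJSXA' cursor=0
After op 3 (insert('O')): buf='OEJSXA' cursor=1
After op 4 (home): buf='OEJSXA' cursor=0

Answer: 0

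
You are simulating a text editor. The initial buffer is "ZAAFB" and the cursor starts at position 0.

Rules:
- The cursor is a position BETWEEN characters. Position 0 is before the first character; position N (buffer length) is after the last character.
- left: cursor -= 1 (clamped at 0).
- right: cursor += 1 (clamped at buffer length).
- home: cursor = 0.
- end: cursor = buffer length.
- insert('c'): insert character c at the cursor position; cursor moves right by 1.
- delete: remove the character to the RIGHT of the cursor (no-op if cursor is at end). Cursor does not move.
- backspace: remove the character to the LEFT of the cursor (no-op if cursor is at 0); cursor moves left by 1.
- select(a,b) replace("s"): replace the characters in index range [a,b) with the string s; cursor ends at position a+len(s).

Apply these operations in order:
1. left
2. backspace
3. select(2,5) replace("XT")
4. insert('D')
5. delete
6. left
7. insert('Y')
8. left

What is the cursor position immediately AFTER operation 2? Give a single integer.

After op 1 (left): buf='ZAAFB' cursor=0
After op 2 (backspace): buf='ZAAFB' cursor=0

Answer: 0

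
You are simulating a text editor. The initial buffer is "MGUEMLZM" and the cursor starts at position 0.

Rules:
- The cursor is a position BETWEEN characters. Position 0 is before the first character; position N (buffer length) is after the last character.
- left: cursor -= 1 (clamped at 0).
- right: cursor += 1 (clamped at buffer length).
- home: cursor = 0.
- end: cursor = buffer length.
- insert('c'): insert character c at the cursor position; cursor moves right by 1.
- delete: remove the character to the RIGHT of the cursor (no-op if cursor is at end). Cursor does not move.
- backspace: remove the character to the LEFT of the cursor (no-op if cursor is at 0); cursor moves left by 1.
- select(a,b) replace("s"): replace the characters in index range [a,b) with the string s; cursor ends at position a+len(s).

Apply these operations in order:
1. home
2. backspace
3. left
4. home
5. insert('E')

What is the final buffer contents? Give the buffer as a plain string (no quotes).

Answer: EMGUEMLZM

Derivation:
After op 1 (home): buf='MGUEMLZM' cursor=0
After op 2 (backspace): buf='MGUEMLZM' cursor=0
After op 3 (left): buf='MGUEMLZM' cursor=0
After op 4 (home): buf='MGUEMLZM' cursor=0
After op 5 (insert('E')): buf='EMGUEMLZM' cursor=1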